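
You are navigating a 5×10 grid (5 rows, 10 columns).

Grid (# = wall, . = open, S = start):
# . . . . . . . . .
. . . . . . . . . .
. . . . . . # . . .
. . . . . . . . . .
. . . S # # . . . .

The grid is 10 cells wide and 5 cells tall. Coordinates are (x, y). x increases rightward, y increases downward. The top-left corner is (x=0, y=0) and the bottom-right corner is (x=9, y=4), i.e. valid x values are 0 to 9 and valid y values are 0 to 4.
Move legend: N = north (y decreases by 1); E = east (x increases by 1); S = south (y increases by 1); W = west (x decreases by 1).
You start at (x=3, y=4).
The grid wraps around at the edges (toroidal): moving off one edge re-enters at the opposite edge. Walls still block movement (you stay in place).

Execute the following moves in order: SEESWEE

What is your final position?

Answer: Final position: (x=6, y=1)

Derivation:
Start: (x=3, y=4)
  S (south): (x=3, y=4) -> (x=3, y=0)
  E (east): (x=3, y=0) -> (x=4, y=0)
  E (east): (x=4, y=0) -> (x=5, y=0)
  S (south): (x=5, y=0) -> (x=5, y=1)
  W (west): (x=5, y=1) -> (x=4, y=1)
  E (east): (x=4, y=1) -> (x=5, y=1)
  E (east): (x=5, y=1) -> (x=6, y=1)
Final: (x=6, y=1)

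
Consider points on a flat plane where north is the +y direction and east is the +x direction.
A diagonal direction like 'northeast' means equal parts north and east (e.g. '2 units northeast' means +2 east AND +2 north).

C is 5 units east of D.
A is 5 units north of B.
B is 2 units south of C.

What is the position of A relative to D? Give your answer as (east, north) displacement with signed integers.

Place D at the origin (east=0, north=0).
  C is 5 units east of D: delta (east=+5, north=+0); C at (east=5, north=0).
  B is 2 units south of C: delta (east=+0, north=-2); B at (east=5, north=-2).
  A is 5 units north of B: delta (east=+0, north=+5); A at (east=5, north=3).
Therefore A relative to D: (east=5, north=3).

Answer: A is at (east=5, north=3) relative to D.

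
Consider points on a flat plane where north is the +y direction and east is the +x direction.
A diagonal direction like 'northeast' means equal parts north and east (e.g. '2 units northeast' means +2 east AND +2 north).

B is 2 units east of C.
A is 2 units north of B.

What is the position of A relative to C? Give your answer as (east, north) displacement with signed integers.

Place C at the origin (east=0, north=0).
  B is 2 units east of C: delta (east=+2, north=+0); B at (east=2, north=0).
  A is 2 units north of B: delta (east=+0, north=+2); A at (east=2, north=2).
Therefore A relative to C: (east=2, north=2).

Answer: A is at (east=2, north=2) relative to C.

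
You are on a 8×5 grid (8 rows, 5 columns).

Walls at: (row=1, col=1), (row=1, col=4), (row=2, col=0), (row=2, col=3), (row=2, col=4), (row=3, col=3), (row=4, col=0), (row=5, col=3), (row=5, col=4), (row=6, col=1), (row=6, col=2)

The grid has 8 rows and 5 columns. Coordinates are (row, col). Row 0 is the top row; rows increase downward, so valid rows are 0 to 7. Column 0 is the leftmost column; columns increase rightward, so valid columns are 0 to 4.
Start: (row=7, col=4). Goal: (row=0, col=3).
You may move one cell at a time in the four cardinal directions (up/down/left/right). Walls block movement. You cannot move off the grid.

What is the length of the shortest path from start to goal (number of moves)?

Answer: Shortest path length: 14

Derivation:
BFS from (row=7, col=4) until reaching (row=0, col=3):
  Distance 0: (row=7, col=4)
  Distance 1: (row=6, col=4), (row=7, col=3)
  Distance 2: (row=6, col=3), (row=7, col=2)
  Distance 3: (row=7, col=1)
  Distance 4: (row=7, col=0)
  Distance 5: (row=6, col=0)
  Distance 6: (row=5, col=0)
  Distance 7: (row=5, col=1)
  Distance 8: (row=4, col=1), (row=5, col=2)
  Distance 9: (row=3, col=1), (row=4, col=2)
  Distance 10: (row=2, col=1), (row=3, col=0), (row=3, col=2), (row=4, col=3)
  Distance 11: (row=2, col=2), (row=4, col=4)
  Distance 12: (row=1, col=2), (row=3, col=4)
  Distance 13: (row=0, col=2), (row=1, col=3)
  Distance 14: (row=0, col=1), (row=0, col=3)  <- goal reached here
One shortest path (14 moves): (row=7, col=4) -> (row=7, col=3) -> (row=7, col=2) -> (row=7, col=1) -> (row=7, col=0) -> (row=6, col=0) -> (row=5, col=0) -> (row=5, col=1) -> (row=5, col=2) -> (row=4, col=2) -> (row=3, col=2) -> (row=2, col=2) -> (row=1, col=2) -> (row=1, col=3) -> (row=0, col=3)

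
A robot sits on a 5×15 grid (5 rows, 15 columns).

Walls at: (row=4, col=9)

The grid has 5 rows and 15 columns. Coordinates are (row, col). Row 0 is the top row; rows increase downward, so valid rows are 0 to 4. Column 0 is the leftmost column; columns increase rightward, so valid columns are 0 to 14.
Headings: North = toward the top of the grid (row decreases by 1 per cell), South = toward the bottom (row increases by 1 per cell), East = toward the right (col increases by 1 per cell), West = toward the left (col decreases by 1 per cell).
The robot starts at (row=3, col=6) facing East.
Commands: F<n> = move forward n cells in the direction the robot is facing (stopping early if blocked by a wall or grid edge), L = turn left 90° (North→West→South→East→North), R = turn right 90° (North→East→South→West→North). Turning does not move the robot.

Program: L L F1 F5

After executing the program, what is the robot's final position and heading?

Answer: Final position: (row=3, col=0), facing West

Derivation:
Start: (row=3, col=6), facing East
  L: turn left, now facing North
  L: turn left, now facing West
  F1: move forward 1, now at (row=3, col=5)
  F5: move forward 5, now at (row=3, col=0)
Final: (row=3, col=0), facing West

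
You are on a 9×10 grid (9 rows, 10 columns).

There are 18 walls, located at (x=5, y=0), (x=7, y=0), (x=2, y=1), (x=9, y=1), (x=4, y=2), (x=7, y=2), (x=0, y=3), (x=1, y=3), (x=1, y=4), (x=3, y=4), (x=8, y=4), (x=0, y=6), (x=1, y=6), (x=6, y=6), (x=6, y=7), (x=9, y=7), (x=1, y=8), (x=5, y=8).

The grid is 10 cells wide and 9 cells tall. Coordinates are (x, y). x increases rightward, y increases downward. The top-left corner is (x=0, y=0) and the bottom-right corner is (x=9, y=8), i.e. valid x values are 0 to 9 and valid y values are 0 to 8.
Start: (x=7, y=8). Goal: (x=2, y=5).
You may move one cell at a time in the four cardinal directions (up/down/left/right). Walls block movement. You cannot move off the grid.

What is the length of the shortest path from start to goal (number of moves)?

BFS from (x=7, y=8) until reaching (x=2, y=5):
  Distance 0: (x=7, y=8)
  Distance 1: (x=7, y=7), (x=6, y=8), (x=8, y=8)
  Distance 2: (x=7, y=6), (x=8, y=7), (x=9, y=8)
  Distance 3: (x=7, y=5), (x=8, y=6)
  Distance 4: (x=7, y=4), (x=6, y=5), (x=8, y=5), (x=9, y=6)
  Distance 5: (x=7, y=3), (x=6, y=4), (x=5, y=5), (x=9, y=5)
  Distance 6: (x=6, y=3), (x=8, y=3), (x=5, y=4), (x=9, y=4), (x=4, y=5), (x=5, y=6)
  Distance 7: (x=6, y=2), (x=8, y=2), (x=5, y=3), (x=9, y=3), (x=4, y=4), (x=3, y=5), (x=4, y=6), (x=5, y=7)
  Distance 8: (x=6, y=1), (x=8, y=1), (x=5, y=2), (x=9, y=2), (x=4, y=3), (x=2, y=5), (x=3, y=6), (x=4, y=7)  <- goal reached here
One shortest path (8 moves): (x=7, y=8) -> (x=7, y=7) -> (x=7, y=6) -> (x=7, y=5) -> (x=6, y=5) -> (x=5, y=5) -> (x=4, y=5) -> (x=3, y=5) -> (x=2, y=5)

Answer: Shortest path length: 8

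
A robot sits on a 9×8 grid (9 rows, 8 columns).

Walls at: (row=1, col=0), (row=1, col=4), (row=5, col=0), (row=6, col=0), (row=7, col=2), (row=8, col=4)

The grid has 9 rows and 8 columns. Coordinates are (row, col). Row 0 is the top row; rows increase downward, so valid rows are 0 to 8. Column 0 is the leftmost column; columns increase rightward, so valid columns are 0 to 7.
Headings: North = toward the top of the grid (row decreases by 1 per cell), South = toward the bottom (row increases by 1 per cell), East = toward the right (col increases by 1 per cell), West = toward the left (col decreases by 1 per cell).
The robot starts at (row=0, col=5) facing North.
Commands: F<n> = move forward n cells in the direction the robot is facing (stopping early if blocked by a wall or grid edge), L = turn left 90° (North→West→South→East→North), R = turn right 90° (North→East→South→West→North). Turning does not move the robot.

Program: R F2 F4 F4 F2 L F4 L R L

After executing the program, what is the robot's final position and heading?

Answer: Final position: (row=0, col=7), facing West

Derivation:
Start: (row=0, col=5), facing North
  R: turn right, now facing East
  F2: move forward 2, now at (row=0, col=7)
  F4: move forward 0/4 (blocked), now at (row=0, col=7)
  F4: move forward 0/4 (blocked), now at (row=0, col=7)
  F2: move forward 0/2 (blocked), now at (row=0, col=7)
  L: turn left, now facing North
  F4: move forward 0/4 (blocked), now at (row=0, col=7)
  L: turn left, now facing West
  R: turn right, now facing North
  L: turn left, now facing West
Final: (row=0, col=7), facing West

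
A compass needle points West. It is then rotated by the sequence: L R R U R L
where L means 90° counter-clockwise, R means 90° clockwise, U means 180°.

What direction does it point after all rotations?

Start: West
  L (left (90° counter-clockwise)) -> South
  R (right (90° clockwise)) -> West
  R (right (90° clockwise)) -> North
  U (U-turn (180°)) -> South
  R (right (90° clockwise)) -> West
  L (left (90° counter-clockwise)) -> South
Final: South

Answer: Final heading: South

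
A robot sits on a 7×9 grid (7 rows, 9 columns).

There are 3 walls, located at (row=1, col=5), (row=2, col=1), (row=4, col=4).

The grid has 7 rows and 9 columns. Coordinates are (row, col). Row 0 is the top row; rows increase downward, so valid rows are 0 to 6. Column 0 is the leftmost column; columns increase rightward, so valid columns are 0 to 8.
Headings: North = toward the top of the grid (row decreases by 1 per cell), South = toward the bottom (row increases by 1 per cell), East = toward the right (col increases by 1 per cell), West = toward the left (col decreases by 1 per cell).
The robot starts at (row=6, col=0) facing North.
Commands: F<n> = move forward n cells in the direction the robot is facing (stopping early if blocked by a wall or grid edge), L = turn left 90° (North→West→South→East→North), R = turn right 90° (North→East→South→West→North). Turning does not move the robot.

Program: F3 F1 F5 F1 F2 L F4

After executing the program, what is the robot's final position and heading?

Answer: Final position: (row=0, col=0), facing West

Derivation:
Start: (row=6, col=0), facing North
  F3: move forward 3, now at (row=3, col=0)
  F1: move forward 1, now at (row=2, col=0)
  F5: move forward 2/5 (blocked), now at (row=0, col=0)
  F1: move forward 0/1 (blocked), now at (row=0, col=0)
  F2: move forward 0/2 (blocked), now at (row=0, col=0)
  L: turn left, now facing West
  F4: move forward 0/4 (blocked), now at (row=0, col=0)
Final: (row=0, col=0), facing West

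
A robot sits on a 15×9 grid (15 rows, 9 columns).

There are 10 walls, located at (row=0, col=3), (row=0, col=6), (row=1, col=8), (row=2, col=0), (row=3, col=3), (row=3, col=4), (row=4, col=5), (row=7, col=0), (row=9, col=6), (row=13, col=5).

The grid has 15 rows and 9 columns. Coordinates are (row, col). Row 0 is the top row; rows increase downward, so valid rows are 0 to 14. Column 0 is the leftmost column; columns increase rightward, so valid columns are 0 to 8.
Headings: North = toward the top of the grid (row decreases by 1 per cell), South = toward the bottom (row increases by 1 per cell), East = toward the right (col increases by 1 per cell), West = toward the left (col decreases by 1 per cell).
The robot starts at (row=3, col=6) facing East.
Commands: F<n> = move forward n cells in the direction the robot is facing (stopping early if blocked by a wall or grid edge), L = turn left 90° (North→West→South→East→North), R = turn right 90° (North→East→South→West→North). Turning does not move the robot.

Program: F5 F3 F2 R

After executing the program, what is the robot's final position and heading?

Answer: Final position: (row=3, col=8), facing South

Derivation:
Start: (row=3, col=6), facing East
  F5: move forward 2/5 (blocked), now at (row=3, col=8)
  F3: move forward 0/3 (blocked), now at (row=3, col=8)
  F2: move forward 0/2 (blocked), now at (row=3, col=8)
  R: turn right, now facing South
Final: (row=3, col=8), facing South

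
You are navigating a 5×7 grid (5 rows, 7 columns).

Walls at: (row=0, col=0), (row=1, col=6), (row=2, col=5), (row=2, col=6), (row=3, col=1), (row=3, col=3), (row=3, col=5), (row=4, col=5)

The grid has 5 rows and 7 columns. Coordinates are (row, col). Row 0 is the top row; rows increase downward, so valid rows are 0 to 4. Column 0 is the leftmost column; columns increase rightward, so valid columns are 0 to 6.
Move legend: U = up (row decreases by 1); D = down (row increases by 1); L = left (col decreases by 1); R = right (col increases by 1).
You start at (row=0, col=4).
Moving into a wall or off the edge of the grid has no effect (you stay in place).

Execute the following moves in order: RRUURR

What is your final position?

Answer: Final position: (row=0, col=6)

Derivation:
Start: (row=0, col=4)
  R (right): (row=0, col=4) -> (row=0, col=5)
  R (right): (row=0, col=5) -> (row=0, col=6)
  U (up): blocked, stay at (row=0, col=6)
  U (up): blocked, stay at (row=0, col=6)
  R (right): blocked, stay at (row=0, col=6)
  R (right): blocked, stay at (row=0, col=6)
Final: (row=0, col=6)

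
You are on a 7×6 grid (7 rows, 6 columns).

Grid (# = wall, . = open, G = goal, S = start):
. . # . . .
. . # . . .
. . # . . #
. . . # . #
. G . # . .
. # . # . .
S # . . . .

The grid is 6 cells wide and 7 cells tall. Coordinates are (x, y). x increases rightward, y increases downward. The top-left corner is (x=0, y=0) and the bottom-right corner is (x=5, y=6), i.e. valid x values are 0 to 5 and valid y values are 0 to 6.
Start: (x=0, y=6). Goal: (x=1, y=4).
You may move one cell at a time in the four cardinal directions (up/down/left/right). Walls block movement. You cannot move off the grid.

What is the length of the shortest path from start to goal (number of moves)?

Answer: Shortest path length: 3

Derivation:
BFS from (x=0, y=6) until reaching (x=1, y=4):
  Distance 0: (x=0, y=6)
  Distance 1: (x=0, y=5)
  Distance 2: (x=0, y=4)
  Distance 3: (x=0, y=3), (x=1, y=4)  <- goal reached here
One shortest path (3 moves): (x=0, y=6) -> (x=0, y=5) -> (x=0, y=4) -> (x=1, y=4)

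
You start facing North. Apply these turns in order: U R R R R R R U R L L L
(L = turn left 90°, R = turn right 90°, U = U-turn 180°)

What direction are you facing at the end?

Answer: Final heading: North

Derivation:
Start: North
  U (U-turn (180°)) -> South
  R (right (90° clockwise)) -> West
  R (right (90° clockwise)) -> North
  R (right (90° clockwise)) -> East
  R (right (90° clockwise)) -> South
  R (right (90° clockwise)) -> West
  R (right (90° clockwise)) -> North
  U (U-turn (180°)) -> South
  R (right (90° clockwise)) -> West
  L (left (90° counter-clockwise)) -> South
  L (left (90° counter-clockwise)) -> East
  L (left (90° counter-clockwise)) -> North
Final: North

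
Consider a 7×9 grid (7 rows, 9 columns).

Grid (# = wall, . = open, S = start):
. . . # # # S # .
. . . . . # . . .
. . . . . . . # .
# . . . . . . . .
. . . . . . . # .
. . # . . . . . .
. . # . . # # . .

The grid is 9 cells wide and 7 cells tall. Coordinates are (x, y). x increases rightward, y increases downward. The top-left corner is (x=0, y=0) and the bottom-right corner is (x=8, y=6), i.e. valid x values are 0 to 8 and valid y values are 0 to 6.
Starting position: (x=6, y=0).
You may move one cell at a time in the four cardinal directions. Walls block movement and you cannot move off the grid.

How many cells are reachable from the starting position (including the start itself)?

BFS flood-fill from (x=6, y=0):
  Distance 0: (x=6, y=0)
  Distance 1: (x=6, y=1)
  Distance 2: (x=7, y=1), (x=6, y=2)
  Distance 3: (x=8, y=1), (x=5, y=2), (x=6, y=3)
  Distance 4: (x=8, y=0), (x=4, y=2), (x=8, y=2), (x=5, y=3), (x=7, y=3), (x=6, y=4)
  Distance 5: (x=4, y=1), (x=3, y=2), (x=4, y=3), (x=8, y=3), (x=5, y=4), (x=6, y=5)
  Distance 6: (x=3, y=1), (x=2, y=2), (x=3, y=3), (x=4, y=4), (x=8, y=4), (x=5, y=5), (x=7, y=5)
  Distance 7: (x=2, y=1), (x=1, y=2), (x=2, y=3), (x=3, y=4), (x=4, y=5), (x=8, y=5), (x=7, y=6)
  Distance 8: (x=2, y=0), (x=1, y=1), (x=0, y=2), (x=1, y=3), (x=2, y=4), (x=3, y=5), (x=4, y=6), (x=8, y=6)
  Distance 9: (x=1, y=0), (x=0, y=1), (x=1, y=4), (x=3, y=6)
  Distance 10: (x=0, y=0), (x=0, y=4), (x=1, y=5)
  Distance 11: (x=0, y=5), (x=1, y=6)
  Distance 12: (x=0, y=6)
Total reachable: 51 (grid has 51 open cells total)

Answer: Reachable cells: 51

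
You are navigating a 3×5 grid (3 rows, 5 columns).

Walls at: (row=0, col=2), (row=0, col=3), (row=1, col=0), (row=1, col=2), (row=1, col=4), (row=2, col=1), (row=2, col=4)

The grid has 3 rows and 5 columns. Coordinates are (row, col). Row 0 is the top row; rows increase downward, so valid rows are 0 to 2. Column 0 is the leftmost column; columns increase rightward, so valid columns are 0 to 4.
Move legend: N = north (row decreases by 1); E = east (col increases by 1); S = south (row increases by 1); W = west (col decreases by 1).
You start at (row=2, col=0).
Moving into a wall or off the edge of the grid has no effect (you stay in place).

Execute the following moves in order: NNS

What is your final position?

Answer: Final position: (row=2, col=0)

Derivation:
Start: (row=2, col=0)
  N (north): blocked, stay at (row=2, col=0)
  N (north): blocked, stay at (row=2, col=0)
  S (south): blocked, stay at (row=2, col=0)
Final: (row=2, col=0)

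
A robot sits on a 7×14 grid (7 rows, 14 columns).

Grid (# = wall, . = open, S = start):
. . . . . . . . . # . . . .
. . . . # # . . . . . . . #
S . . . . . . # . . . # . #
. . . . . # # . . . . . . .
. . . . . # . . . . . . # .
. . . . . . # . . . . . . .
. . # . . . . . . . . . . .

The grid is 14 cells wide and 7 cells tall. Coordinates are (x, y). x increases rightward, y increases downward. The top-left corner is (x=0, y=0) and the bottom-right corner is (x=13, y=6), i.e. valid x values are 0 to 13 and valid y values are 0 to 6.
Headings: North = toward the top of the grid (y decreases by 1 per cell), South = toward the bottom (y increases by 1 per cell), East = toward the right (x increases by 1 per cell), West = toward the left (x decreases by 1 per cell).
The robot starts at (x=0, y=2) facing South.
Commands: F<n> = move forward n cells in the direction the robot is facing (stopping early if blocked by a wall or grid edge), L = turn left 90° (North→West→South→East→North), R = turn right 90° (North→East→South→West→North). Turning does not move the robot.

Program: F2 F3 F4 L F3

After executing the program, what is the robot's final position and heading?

Answer: Final position: (x=1, y=6), facing East

Derivation:
Start: (x=0, y=2), facing South
  F2: move forward 2, now at (x=0, y=4)
  F3: move forward 2/3 (blocked), now at (x=0, y=6)
  F4: move forward 0/4 (blocked), now at (x=0, y=6)
  L: turn left, now facing East
  F3: move forward 1/3 (blocked), now at (x=1, y=6)
Final: (x=1, y=6), facing East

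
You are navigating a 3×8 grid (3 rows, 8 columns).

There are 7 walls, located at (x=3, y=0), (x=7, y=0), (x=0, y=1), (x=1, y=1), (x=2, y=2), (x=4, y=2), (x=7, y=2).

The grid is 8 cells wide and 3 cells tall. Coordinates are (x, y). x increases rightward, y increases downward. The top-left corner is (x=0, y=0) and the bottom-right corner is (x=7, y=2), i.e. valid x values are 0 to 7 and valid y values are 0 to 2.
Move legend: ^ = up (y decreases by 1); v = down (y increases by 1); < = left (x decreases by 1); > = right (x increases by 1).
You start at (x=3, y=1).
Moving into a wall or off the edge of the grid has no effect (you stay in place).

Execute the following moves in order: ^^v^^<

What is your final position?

Answer: Final position: (x=2, y=1)

Derivation:
Start: (x=3, y=1)
  ^ (up): blocked, stay at (x=3, y=1)
  ^ (up): blocked, stay at (x=3, y=1)
  v (down): (x=3, y=1) -> (x=3, y=2)
  ^ (up): (x=3, y=2) -> (x=3, y=1)
  ^ (up): blocked, stay at (x=3, y=1)
  < (left): (x=3, y=1) -> (x=2, y=1)
Final: (x=2, y=1)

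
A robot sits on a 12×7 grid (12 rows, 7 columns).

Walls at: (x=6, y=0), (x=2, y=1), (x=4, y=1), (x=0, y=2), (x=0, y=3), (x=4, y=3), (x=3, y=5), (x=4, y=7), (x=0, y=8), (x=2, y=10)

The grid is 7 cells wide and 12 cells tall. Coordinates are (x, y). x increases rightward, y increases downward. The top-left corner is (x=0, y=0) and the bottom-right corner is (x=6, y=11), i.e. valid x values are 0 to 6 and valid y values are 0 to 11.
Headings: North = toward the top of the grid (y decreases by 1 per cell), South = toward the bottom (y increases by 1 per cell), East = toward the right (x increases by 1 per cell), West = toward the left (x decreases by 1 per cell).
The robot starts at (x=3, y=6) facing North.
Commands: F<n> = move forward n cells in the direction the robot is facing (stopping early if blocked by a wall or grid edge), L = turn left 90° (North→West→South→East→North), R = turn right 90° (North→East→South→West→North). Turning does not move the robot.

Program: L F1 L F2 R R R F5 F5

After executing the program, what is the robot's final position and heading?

Start: (x=3, y=6), facing North
  L: turn left, now facing West
  F1: move forward 1, now at (x=2, y=6)
  L: turn left, now facing South
  F2: move forward 2, now at (x=2, y=8)
  R: turn right, now facing West
  R: turn right, now facing North
  R: turn right, now facing East
  F5: move forward 4/5 (blocked), now at (x=6, y=8)
  F5: move forward 0/5 (blocked), now at (x=6, y=8)
Final: (x=6, y=8), facing East

Answer: Final position: (x=6, y=8), facing East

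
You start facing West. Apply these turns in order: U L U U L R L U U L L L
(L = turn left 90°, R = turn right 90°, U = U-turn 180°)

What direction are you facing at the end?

Answer: Final heading: North

Derivation:
Start: West
  U (U-turn (180°)) -> East
  L (left (90° counter-clockwise)) -> North
  U (U-turn (180°)) -> South
  U (U-turn (180°)) -> North
  L (left (90° counter-clockwise)) -> West
  R (right (90° clockwise)) -> North
  L (left (90° counter-clockwise)) -> West
  U (U-turn (180°)) -> East
  U (U-turn (180°)) -> West
  L (left (90° counter-clockwise)) -> South
  L (left (90° counter-clockwise)) -> East
  L (left (90° counter-clockwise)) -> North
Final: North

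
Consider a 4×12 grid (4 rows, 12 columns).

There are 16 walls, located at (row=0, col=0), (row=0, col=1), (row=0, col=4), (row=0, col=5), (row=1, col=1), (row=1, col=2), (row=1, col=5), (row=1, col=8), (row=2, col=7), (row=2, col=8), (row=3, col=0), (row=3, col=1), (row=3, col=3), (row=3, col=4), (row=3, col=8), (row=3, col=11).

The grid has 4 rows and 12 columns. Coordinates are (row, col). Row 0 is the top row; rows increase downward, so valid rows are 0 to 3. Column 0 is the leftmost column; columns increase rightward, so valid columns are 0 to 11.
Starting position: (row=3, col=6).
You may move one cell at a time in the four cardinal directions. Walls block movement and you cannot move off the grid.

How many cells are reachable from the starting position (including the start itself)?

Answer: Reachable cells: 32

Derivation:
BFS flood-fill from (row=3, col=6):
  Distance 0: (row=3, col=6)
  Distance 1: (row=2, col=6), (row=3, col=5), (row=3, col=7)
  Distance 2: (row=1, col=6), (row=2, col=5)
  Distance 3: (row=0, col=6), (row=1, col=7), (row=2, col=4)
  Distance 4: (row=0, col=7), (row=1, col=4), (row=2, col=3)
  Distance 5: (row=0, col=8), (row=1, col=3), (row=2, col=2)
  Distance 6: (row=0, col=3), (row=0, col=9), (row=2, col=1), (row=3, col=2)
  Distance 7: (row=0, col=2), (row=0, col=10), (row=1, col=9), (row=2, col=0)
  Distance 8: (row=0, col=11), (row=1, col=0), (row=1, col=10), (row=2, col=9)
  Distance 9: (row=1, col=11), (row=2, col=10), (row=3, col=9)
  Distance 10: (row=2, col=11), (row=3, col=10)
Total reachable: 32 (grid has 32 open cells total)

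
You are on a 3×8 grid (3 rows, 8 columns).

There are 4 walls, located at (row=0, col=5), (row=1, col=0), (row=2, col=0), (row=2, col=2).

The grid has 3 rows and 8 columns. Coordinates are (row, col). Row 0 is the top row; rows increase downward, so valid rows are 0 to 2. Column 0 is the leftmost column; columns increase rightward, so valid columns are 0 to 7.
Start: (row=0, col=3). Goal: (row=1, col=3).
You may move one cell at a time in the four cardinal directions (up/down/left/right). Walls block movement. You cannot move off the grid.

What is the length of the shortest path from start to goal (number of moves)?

Answer: Shortest path length: 1

Derivation:
BFS from (row=0, col=3) until reaching (row=1, col=3):
  Distance 0: (row=0, col=3)
  Distance 1: (row=0, col=2), (row=0, col=4), (row=1, col=3)  <- goal reached here
One shortest path (1 moves): (row=0, col=3) -> (row=1, col=3)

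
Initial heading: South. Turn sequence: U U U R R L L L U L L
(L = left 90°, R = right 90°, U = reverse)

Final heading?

Start: South
  U (U-turn (180°)) -> North
  U (U-turn (180°)) -> South
  U (U-turn (180°)) -> North
  R (right (90° clockwise)) -> East
  R (right (90° clockwise)) -> South
  L (left (90° counter-clockwise)) -> East
  L (left (90° counter-clockwise)) -> North
  L (left (90° counter-clockwise)) -> West
  U (U-turn (180°)) -> East
  L (left (90° counter-clockwise)) -> North
  L (left (90° counter-clockwise)) -> West
Final: West

Answer: Final heading: West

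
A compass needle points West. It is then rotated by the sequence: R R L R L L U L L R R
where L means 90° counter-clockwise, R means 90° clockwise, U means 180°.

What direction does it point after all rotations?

Answer: Final heading: East

Derivation:
Start: West
  R (right (90° clockwise)) -> North
  R (right (90° clockwise)) -> East
  L (left (90° counter-clockwise)) -> North
  R (right (90° clockwise)) -> East
  L (left (90° counter-clockwise)) -> North
  L (left (90° counter-clockwise)) -> West
  U (U-turn (180°)) -> East
  L (left (90° counter-clockwise)) -> North
  L (left (90° counter-clockwise)) -> West
  R (right (90° clockwise)) -> North
  R (right (90° clockwise)) -> East
Final: East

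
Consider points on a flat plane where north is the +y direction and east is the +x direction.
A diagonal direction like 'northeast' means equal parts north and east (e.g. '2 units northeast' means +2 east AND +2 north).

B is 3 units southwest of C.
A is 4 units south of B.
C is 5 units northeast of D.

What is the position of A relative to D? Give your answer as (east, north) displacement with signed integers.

Answer: A is at (east=2, north=-2) relative to D.

Derivation:
Place D at the origin (east=0, north=0).
  C is 5 units northeast of D: delta (east=+5, north=+5); C at (east=5, north=5).
  B is 3 units southwest of C: delta (east=-3, north=-3); B at (east=2, north=2).
  A is 4 units south of B: delta (east=+0, north=-4); A at (east=2, north=-2).
Therefore A relative to D: (east=2, north=-2).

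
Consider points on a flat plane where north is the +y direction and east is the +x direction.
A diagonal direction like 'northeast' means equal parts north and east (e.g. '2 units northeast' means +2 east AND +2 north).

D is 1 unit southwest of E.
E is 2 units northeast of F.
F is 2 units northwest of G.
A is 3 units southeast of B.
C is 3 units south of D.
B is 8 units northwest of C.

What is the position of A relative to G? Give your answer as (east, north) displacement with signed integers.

Place G at the origin (east=0, north=0).
  F is 2 units northwest of G: delta (east=-2, north=+2); F at (east=-2, north=2).
  E is 2 units northeast of F: delta (east=+2, north=+2); E at (east=0, north=4).
  D is 1 unit southwest of E: delta (east=-1, north=-1); D at (east=-1, north=3).
  C is 3 units south of D: delta (east=+0, north=-3); C at (east=-1, north=0).
  B is 8 units northwest of C: delta (east=-8, north=+8); B at (east=-9, north=8).
  A is 3 units southeast of B: delta (east=+3, north=-3); A at (east=-6, north=5).
Therefore A relative to G: (east=-6, north=5).

Answer: A is at (east=-6, north=5) relative to G.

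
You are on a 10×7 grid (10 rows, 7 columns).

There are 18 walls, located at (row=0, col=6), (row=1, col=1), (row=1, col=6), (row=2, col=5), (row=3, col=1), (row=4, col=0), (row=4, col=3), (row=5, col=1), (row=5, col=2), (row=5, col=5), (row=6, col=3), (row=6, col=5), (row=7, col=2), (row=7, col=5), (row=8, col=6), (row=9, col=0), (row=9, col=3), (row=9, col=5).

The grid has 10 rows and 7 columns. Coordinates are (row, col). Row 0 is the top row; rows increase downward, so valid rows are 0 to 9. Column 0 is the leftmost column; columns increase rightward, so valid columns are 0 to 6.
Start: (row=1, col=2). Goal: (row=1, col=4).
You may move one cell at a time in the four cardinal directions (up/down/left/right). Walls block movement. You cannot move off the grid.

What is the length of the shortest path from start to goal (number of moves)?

Answer: Shortest path length: 2

Derivation:
BFS from (row=1, col=2) until reaching (row=1, col=4):
  Distance 0: (row=1, col=2)
  Distance 1: (row=0, col=2), (row=1, col=3), (row=2, col=2)
  Distance 2: (row=0, col=1), (row=0, col=3), (row=1, col=4), (row=2, col=1), (row=2, col=3), (row=3, col=2)  <- goal reached here
One shortest path (2 moves): (row=1, col=2) -> (row=1, col=3) -> (row=1, col=4)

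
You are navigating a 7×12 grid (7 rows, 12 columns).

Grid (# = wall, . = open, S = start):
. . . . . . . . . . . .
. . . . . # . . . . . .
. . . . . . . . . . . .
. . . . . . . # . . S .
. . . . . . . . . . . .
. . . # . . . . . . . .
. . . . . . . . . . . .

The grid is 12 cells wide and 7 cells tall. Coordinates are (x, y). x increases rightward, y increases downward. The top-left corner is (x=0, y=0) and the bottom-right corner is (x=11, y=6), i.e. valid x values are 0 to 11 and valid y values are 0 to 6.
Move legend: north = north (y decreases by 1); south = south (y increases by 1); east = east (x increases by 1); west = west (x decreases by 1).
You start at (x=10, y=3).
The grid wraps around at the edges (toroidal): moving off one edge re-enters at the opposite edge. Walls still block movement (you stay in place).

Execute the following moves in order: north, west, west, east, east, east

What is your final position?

Start: (x=10, y=3)
  north (north): (x=10, y=3) -> (x=10, y=2)
  west (west): (x=10, y=2) -> (x=9, y=2)
  west (west): (x=9, y=2) -> (x=8, y=2)
  east (east): (x=8, y=2) -> (x=9, y=2)
  east (east): (x=9, y=2) -> (x=10, y=2)
  east (east): (x=10, y=2) -> (x=11, y=2)
Final: (x=11, y=2)

Answer: Final position: (x=11, y=2)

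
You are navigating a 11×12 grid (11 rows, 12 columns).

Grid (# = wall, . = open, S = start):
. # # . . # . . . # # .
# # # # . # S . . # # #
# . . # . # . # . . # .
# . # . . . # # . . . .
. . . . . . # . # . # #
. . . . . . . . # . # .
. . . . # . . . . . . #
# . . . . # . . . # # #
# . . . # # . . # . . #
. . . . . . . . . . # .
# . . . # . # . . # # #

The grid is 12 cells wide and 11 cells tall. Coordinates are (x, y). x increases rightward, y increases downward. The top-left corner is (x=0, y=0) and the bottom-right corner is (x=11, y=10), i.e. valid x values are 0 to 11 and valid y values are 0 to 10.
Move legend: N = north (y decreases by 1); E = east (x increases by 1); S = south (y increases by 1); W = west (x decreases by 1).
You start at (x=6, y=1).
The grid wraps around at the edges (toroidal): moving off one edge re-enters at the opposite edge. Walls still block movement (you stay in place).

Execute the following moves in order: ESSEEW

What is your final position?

Start: (x=6, y=1)
  E (east): (x=6, y=1) -> (x=7, y=1)
  S (south): blocked, stay at (x=7, y=1)
  S (south): blocked, stay at (x=7, y=1)
  E (east): (x=7, y=1) -> (x=8, y=1)
  E (east): blocked, stay at (x=8, y=1)
  W (west): (x=8, y=1) -> (x=7, y=1)
Final: (x=7, y=1)

Answer: Final position: (x=7, y=1)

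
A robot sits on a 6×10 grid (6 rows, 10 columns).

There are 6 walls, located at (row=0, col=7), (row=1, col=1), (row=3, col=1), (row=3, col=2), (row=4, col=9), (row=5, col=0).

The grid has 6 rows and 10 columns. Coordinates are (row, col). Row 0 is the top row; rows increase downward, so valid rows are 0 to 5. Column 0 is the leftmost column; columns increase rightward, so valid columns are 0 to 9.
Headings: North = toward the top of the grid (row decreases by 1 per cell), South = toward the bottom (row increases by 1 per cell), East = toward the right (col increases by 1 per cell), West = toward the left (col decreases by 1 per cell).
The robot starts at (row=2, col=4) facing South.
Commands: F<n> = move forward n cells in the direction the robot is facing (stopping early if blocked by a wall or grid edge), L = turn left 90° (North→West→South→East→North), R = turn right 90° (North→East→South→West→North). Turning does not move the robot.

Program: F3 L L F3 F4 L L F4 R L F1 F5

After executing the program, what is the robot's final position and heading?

Start: (row=2, col=4), facing South
  F3: move forward 3, now at (row=5, col=4)
  L: turn left, now facing East
  L: turn left, now facing North
  F3: move forward 3, now at (row=2, col=4)
  F4: move forward 2/4 (blocked), now at (row=0, col=4)
  L: turn left, now facing West
  L: turn left, now facing South
  F4: move forward 4, now at (row=4, col=4)
  R: turn right, now facing West
  L: turn left, now facing South
  F1: move forward 1, now at (row=5, col=4)
  F5: move forward 0/5 (blocked), now at (row=5, col=4)
Final: (row=5, col=4), facing South

Answer: Final position: (row=5, col=4), facing South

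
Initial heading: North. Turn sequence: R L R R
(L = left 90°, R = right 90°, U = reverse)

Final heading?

Answer: Final heading: South

Derivation:
Start: North
  R (right (90° clockwise)) -> East
  L (left (90° counter-clockwise)) -> North
  R (right (90° clockwise)) -> East
  R (right (90° clockwise)) -> South
Final: South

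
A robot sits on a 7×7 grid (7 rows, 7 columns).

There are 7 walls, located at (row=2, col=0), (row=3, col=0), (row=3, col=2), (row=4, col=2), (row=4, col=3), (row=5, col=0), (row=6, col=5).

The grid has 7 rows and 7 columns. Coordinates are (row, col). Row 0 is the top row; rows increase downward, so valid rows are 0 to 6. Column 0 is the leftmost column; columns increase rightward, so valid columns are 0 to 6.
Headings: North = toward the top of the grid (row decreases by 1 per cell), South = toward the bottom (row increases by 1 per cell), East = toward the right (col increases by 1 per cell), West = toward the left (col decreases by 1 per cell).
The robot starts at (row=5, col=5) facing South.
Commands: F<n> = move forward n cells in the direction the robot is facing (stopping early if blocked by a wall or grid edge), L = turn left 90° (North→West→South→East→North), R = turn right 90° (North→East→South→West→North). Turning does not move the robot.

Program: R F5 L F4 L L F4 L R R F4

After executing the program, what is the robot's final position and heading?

Answer: Final position: (row=2, col=5), facing East

Derivation:
Start: (row=5, col=5), facing South
  R: turn right, now facing West
  F5: move forward 4/5 (blocked), now at (row=5, col=1)
  L: turn left, now facing South
  F4: move forward 1/4 (blocked), now at (row=6, col=1)
  L: turn left, now facing East
  L: turn left, now facing North
  F4: move forward 4, now at (row=2, col=1)
  L: turn left, now facing West
  R: turn right, now facing North
  R: turn right, now facing East
  F4: move forward 4, now at (row=2, col=5)
Final: (row=2, col=5), facing East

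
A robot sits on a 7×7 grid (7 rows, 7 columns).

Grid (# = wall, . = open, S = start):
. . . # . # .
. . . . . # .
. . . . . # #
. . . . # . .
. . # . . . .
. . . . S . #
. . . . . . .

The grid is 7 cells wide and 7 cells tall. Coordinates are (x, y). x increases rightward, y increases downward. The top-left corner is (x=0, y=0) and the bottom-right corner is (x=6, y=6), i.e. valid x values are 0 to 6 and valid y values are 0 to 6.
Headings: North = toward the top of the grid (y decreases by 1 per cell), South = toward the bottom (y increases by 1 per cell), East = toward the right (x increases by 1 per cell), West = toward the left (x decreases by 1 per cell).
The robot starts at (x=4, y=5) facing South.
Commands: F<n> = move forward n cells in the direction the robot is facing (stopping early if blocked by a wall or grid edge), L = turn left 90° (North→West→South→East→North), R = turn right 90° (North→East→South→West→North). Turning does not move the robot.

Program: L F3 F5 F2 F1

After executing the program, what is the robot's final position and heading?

Answer: Final position: (x=5, y=5), facing East

Derivation:
Start: (x=4, y=5), facing South
  L: turn left, now facing East
  F3: move forward 1/3 (blocked), now at (x=5, y=5)
  F5: move forward 0/5 (blocked), now at (x=5, y=5)
  F2: move forward 0/2 (blocked), now at (x=5, y=5)
  F1: move forward 0/1 (blocked), now at (x=5, y=5)
Final: (x=5, y=5), facing East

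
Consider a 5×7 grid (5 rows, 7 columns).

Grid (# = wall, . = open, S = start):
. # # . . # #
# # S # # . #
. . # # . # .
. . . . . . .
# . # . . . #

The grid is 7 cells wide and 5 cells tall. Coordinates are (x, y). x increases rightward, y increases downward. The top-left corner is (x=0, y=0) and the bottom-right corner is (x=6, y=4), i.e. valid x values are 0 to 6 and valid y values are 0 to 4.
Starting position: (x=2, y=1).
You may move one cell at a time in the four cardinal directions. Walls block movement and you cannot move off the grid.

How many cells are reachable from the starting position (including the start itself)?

Answer: Reachable cells: 1

Derivation:
BFS flood-fill from (x=2, y=1):
  Distance 0: (x=2, y=1)
Total reachable: 1 (grid has 20 open cells total)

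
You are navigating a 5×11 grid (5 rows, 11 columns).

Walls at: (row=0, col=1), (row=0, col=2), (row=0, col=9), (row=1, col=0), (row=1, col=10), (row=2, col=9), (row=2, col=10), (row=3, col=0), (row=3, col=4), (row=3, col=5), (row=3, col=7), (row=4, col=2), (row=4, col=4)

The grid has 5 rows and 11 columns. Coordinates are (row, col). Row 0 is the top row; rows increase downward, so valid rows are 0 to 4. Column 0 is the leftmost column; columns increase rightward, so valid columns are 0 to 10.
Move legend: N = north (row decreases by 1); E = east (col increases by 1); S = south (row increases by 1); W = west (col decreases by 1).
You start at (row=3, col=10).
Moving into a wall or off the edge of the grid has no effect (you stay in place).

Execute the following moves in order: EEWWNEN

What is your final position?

Answer: Final position: (row=1, col=8)

Derivation:
Start: (row=3, col=10)
  E (east): blocked, stay at (row=3, col=10)
  E (east): blocked, stay at (row=3, col=10)
  W (west): (row=3, col=10) -> (row=3, col=9)
  W (west): (row=3, col=9) -> (row=3, col=8)
  N (north): (row=3, col=8) -> (row=2, col=8)
  E (east): blocked, stay at (row=2, col=8)
  N (north): (row=2, col=8) -> (row=1, col=8)
Final: (row=1, col=8)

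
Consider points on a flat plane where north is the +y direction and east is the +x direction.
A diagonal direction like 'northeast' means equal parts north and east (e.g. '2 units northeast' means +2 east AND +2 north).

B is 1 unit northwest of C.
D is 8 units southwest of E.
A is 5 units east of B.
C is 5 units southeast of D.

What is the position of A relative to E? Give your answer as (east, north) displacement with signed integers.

Place E at the origin (east=0, north=0).
  D is 8 units southwest of E: delta (east=-8, north=-8); D at (east=-8, north=-8).
  C is 5 units southeast of D: delta (east=+5, north=-5); C at (east=-3, north=-13).
  B is 1 unit northwest of C: delta (east=-1, north=+1); B at (east=-4, north=-12).
  A is 5 units east of B: delta (east=+5, north=+0); A at (east=1, north=-12).
Therefore A relative to E: (east=1, north=-12).

Answer: A is at (east=1, north=-12) relative to E.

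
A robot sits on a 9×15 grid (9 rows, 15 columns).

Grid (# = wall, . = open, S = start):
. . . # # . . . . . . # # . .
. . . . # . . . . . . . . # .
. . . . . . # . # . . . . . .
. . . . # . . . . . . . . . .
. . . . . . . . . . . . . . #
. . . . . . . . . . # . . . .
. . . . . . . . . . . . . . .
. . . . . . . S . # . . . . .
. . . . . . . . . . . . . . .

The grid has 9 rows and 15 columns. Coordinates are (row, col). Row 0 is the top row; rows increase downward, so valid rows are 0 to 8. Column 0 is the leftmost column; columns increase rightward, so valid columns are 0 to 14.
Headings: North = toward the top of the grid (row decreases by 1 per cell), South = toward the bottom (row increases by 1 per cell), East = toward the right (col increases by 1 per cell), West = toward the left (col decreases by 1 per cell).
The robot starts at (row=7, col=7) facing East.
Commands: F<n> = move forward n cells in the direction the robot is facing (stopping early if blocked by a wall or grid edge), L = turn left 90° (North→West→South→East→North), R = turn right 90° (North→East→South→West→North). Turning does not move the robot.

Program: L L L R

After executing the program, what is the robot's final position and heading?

Answer: Final position: (row=7, col=7), facing West

Derivation:
Start: (row=7, col=7), facing East
  L: turn left, now facing North
  L: turn left, now facing West
  L: turn left, now facing South
  R: turn right, now facing West
Final: (row=7, col=7), facing West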